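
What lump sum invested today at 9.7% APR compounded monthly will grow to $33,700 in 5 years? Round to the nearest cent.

$20,789.49

With 12 periods per year: i = 0.00808333, n = 60.
PV = 33,700 / (1 + 0.00808333)^60 = 33,700 / 1.621011 = 20,789.4895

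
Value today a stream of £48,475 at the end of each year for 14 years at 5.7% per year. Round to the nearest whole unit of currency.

£459,064

Annuity factor a(14|0.057) = 9.470109; PV = 48475 × 9.470109 = 459,063.5432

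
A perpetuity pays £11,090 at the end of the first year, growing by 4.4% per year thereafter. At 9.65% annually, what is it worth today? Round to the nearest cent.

£211,238.10

PV = D₁/(r − g) = 11090/(0.0965 − 0.044) = 211,238.0952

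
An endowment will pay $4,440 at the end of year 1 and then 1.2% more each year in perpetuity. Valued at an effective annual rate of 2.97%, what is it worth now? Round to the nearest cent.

PV = D₁/(r − g) = 4440/(0.0297 − 0.012) = 250,847.4576

$250,847.46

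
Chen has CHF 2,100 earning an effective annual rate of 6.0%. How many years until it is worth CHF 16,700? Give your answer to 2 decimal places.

(1+i)^n = 16700/2100 = 7.95238, so n = ln 7.95238 / ln 1.06 = 35.5845 years

35.58 years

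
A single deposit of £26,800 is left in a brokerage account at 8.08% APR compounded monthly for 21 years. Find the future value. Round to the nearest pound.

Periodic rate i = 0.0808/12 = 0.00673333; n = 21 × 12 = 252 periods.
FV = 26,800 × (1 + 0.00673333)^252 = 145,403.8207

£145,404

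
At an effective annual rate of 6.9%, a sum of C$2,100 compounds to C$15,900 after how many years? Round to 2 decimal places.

n = ln(15900/2100) / ln(1+0.069) = ln(7.57143) / 0.066724 = 30.3398 years

30.34 years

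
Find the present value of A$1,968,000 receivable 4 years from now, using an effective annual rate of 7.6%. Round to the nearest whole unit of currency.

A$1,468,169

PV = 1,968,000 / (1 + 0.076)^4 = 1,968,000 / 1.340445 = 1,468,168.8612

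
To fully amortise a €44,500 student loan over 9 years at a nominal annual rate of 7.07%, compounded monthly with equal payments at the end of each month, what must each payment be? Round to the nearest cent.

€558.11

With 12 periods per year: i = 0.00589167, n = 108.
Annuity-PV factor = 79.733618; PMT = 44500 / 79.733618 = 558.1084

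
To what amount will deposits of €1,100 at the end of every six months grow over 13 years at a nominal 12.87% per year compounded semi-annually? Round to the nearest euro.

€69,411

i = 0.1287/2 = 0.06435 per half-year; n = 13·2 = 26.
FV = PMT · [(1+i)^n − 1] / i = 1100 · 63.100713 = 69,410.7838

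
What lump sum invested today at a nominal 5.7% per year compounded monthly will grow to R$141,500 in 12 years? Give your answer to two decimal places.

R$71,515.85

With 12 periods per year: i = 0.00475, n = 144.
PV = FV·(1+i)^(−n) = 141,500 × 0.505412 = 71,515.8491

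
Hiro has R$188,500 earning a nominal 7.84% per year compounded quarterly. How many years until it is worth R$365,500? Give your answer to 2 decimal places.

Periodic rate i = 0.0784/4 = 0.0196.
n = ln(365500/188500) / ln(1+0.0196) = ln(1.93899) / 0.019410 = 34.1141 quarters
= 34.1141/4 years

8.53 years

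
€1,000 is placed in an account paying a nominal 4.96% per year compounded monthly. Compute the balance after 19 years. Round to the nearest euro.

i = 0.0496/12 = 0.00413333 per month; n = 19·12 = 228.
FV = 1,000 × (1 + 0.00413333)^228 = 2,561.1535

€2,561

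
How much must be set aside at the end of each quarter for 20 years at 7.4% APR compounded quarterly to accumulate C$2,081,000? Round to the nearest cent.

i = 0.074/4 = 0.0185 per quarter; n = 20·4 = 80.
FV-annuity factor = 180.212850; PMT = 2.081e+06 / 180.212850 = 11,547.4562

C$11,547.46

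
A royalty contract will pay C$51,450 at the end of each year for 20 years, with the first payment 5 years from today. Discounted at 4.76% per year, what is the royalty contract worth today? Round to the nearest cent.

C$543,353.50

Value one period before first payment (t=4): 51450 × [1 − (1+0.0476)^(−20)] / 0.0476 = 51450 × 12.719764 = 654,431.8496
Discount back 4 years: 654,431.8496 × (1+0.0476)^(−4) = 654,431.8496 × 0.830268 = 543,353.4992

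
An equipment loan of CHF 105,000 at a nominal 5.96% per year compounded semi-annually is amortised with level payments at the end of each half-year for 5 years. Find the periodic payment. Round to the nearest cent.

i = 0.0596/2 = 0.0298 per half-year; n = 5·2 = 10.
PMT = 105000 / ( [1 − (1+0.0298)^(−10)] / 0.0298 ) = 105000 / 8.538916 = 12,296.6427

CHF 12,296.64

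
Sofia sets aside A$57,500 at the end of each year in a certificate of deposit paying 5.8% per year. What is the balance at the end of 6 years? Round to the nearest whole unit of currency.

A$399,066

Accumulation factor s(6|0.058) = 6.940275; FV = 57500 × 6.940275 = 399,065.8260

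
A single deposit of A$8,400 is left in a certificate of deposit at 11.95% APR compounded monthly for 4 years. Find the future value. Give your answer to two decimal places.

With 12 periods per year: i = 0.00995833, n = 48.
FV = 8,400 × (1 + 0.00995833)^48 = 13,515.9078

A$13,515.91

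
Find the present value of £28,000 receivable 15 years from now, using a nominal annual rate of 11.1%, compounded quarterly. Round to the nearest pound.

£5,419

With 4 periods per year: i = 0.02775, n = 60.
PV = FV·(1+i)^(−n) = 28,000 × 0.193531 = 5,418.8721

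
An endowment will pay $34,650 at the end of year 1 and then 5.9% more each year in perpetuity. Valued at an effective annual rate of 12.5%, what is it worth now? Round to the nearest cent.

PV = D₁/(r − g) = 34650/(0.125 − 0.059) = 525,000.0000

$525,000.00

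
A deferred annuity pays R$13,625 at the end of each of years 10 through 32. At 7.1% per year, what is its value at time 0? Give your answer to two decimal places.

R$82,137.24

Value one period before first payment (t=9): 13625 × [1 − (1+0.071)^(−23)] / 0.071 = 13625 × 11.176578 = 152,280.8737
PV₀ = 152,280.8737 / (1+0.071)^9 = 152,280.8737 / 1.853981 = 82,137.2432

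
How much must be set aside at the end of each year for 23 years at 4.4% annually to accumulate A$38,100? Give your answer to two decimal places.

A$990.65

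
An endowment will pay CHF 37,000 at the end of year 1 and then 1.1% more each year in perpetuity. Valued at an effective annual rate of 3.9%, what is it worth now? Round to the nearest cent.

CHF 1,321,428.57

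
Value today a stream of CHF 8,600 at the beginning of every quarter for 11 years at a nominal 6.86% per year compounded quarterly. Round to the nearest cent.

CHF 268,690.01

Periodic rate i = 0.0686/4 = 0.01715; n = 11 × 4 = 44 periods.
PV = PMT · [1 − (1+i)^(−n)] / i × (1+i) = 8600 · 31.243025 = 268,690.0108
Payments are at the start of each period, so multiply by (1+i).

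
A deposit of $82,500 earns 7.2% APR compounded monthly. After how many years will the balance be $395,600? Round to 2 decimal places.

Periodic rate i = 0.072/12 = 0.006.
(1+i)^n = 395600/82500 = 4.79515, so n = ln 4.79515 / ln 1.006 = 262.0506 months
= 262.0506/12 years

21.84 years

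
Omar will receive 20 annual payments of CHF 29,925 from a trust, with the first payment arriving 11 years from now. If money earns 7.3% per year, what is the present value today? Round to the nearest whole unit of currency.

PV at t=10 (ordinary 20-year annuity): 29925 × a(20|0.073) = 29925 × 10.351422 = 309,766.3075
Discount back 10 years: 309,766.3075 × (1+0.073)^(−10) = 309,766.3075 × 0.494314 = 153,121.7766

CHF 153,122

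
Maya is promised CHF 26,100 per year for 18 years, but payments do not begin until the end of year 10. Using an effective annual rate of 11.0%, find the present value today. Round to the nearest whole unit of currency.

CHF 78,581

Value one period before first payment (t=9): 26100 × [1 − (1+0.11)^(−18)] / 0.11 = 26100 × 7.701617 = 201,012.1926
Discount back 9 years: 201,012.1926 × (1+0.11)^(−9) = 201,012.1926 × 0.390925 = 78,580.6454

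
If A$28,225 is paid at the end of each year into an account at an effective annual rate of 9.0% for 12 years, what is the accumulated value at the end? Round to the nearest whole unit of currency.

FV = 28225 × [(1+0.09)^12 − 1] / 0.09 = 28225 × 20.140720 = 568,471.8163

A$568,472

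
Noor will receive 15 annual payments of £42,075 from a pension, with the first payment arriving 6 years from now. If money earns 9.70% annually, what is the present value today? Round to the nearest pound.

Value one period before first payment (t=5): 42075 × [1 − (1+0.097)^(−15)] / 0.097 = 42075 × 7.738120 = 325,581.3921
Discount back 5 years: 325,581.3921 × (1+0.097)^(−5) = 325,581.3921 × 0.629458 = 204,939.8613

£204,940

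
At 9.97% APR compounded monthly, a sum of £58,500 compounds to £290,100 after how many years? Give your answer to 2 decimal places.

16.13 years

Periodic rate i = 0.0997/12 = 0.00830833.
(1+i)^n = 290100/58500 = 4.95897, so n = ln 4.95897 / ln 1.00831 = 193.5215 months
= 193.5215/12 years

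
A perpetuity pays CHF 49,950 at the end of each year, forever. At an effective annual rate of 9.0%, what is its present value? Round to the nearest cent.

CHF 555,000.00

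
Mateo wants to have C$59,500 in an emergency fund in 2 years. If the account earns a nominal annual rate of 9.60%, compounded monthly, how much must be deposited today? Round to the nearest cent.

i = 0.096/12 = 0.008 per month; n = 2·12 = 24.
Discount factor = (1+0.008)^(−24) = 0.825938; PV = 59,500 × 0.825938 = 49,143.2863

C$49,143.29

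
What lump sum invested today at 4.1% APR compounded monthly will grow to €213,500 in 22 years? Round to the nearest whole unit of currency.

i = 0.041/12 = 0.00341667 per month; n = 22·12 = 264.
PV = 213,500 / (1 + 0.00341667)^264 = 213,500 / 2.460741 = 86,762.4781

€86,762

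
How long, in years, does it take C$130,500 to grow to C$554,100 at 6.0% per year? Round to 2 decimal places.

(1+i)^n = 554100/130500 = 4.24598, so n = ln 4.24598 / ln 1.06 = 24.8155 years

24.82 years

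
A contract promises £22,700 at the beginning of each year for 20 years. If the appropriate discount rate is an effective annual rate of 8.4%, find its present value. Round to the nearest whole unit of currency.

Annuity factor a(20|0.084) × (1+i) = 10.333393; PV = 22700 × 10.333393 = 234,568.0259
Payments are at the start of each period, so multiply by (1+i).

£234,568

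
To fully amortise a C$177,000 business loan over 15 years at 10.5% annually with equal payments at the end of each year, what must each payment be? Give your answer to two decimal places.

PMT = 177000 / ( [1 − (1+0.105)^(−15)] / 0.105 ) = 177000 / 7.393825 = 23,938.8963

C$23,938.90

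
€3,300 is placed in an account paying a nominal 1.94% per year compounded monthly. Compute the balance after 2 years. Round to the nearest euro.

With 12 periods per year: i = 0.00161667, n = 24.
3,300 × (1+0.00161667)^24 = 3,300 × 1.039530 = 3,430.4489

€3,430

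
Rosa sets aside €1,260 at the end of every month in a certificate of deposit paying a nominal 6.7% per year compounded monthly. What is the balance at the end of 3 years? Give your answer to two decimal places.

Periodic rate i = 0.067/12 = 0.00558333; n = 3 × 12 = 36 periods.
FV = 1260 × [(1+0.00558333)^36 − 1] / 0.00558333 = 1260 × 39.750709 = 50,085.8938

€50,085.89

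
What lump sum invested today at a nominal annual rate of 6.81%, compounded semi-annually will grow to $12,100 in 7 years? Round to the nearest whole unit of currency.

$7,572

With 2 periods per year: i = 0.03405, n = 14.
PV = 12,100 / (1 + 0.03405)^14 = 12,100 / 1.598018 = 7,571.8818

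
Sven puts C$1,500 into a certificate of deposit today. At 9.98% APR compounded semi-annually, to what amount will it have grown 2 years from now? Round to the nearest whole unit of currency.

C$1,823

Periodic rate i = 0.0998/2 = 0.0499; n = 2 × 2 = 4 periods.
1,500 × (1+0.0499)^4 = 1,500 × 1.215043 = 1,822.5649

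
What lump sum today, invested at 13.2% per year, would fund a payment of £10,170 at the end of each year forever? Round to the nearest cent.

£77,045.45

PV = PMT / i = 10170 / 0.132 = 77,045.4545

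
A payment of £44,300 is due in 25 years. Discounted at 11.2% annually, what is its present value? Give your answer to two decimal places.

£3,117.34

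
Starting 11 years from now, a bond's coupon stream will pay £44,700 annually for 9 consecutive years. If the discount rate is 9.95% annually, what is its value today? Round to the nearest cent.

£99,900.50

Value one period before first payment (t=10): 44700 × [1 − (1+0.0995)^(−9)] / 0.0995 = 44700 × 5.770487 = 257,940.7827
Discount back 10 years: 257,940.7827 × (1+0.0995)^(−10) = 257,940.7827 × 0.387300 = 99,900.5033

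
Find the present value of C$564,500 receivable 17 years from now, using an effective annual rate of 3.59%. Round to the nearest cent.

C$309,927.98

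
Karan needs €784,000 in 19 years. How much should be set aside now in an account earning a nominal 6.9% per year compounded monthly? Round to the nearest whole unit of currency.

With 12 periods per year: i = 0.00575, n = 228.
Discount factor = (1+0.00575)^(−228) = 0.270564; PV = 784,000 × 0.270564 = 212,122.4620

€212,122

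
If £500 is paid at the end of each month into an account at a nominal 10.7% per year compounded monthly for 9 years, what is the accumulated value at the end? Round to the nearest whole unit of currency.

£90,190

i = 0.107/12 = 0.00891667 per month; n = 9·12 = 108.
Accumulation factor s(108|0.00891667) = 180.379837; FV = 500 × 180.379837 = 90,189.9186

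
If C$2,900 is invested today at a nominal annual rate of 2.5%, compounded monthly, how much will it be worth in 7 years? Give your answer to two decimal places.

C$3,453.99

With 12 periods per year: i = 0.00208333, n = 84.
FV = 2,900 × (1 + 0.00208333)^84 = 3,453.9852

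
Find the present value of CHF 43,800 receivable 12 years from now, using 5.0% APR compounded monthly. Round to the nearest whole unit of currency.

CHF 24,068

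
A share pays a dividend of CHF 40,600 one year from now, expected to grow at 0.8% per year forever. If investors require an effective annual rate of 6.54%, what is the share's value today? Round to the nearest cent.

CHF 707,317.07

PV = PMT / (i − g) = 40600 / (0.0654 − 0.008) = 40600 / 0.057400 = 707,317.0732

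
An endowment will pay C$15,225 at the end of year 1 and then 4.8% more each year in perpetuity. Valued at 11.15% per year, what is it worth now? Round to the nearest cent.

C$239,763.78

PV = D₁/(r − g) = 15225/(0.1115 − 0.048) = 239,763.7795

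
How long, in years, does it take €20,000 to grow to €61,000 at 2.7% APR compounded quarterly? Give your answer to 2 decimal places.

41.44 years

Periodic rate i = 0.027/4 = 0.00675.
n = ln(61000/20000) / ln(1+0.00675) = ln(3.05000) / 0.006727 = 165.7631 quarters
= 165.7631/4 years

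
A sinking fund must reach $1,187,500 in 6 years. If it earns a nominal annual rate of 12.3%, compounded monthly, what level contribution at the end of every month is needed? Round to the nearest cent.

$11,229.65

Periodic rate i = 0.123/12 = 0.01025; n = 6 × 12 = 72 periods.
FV-annuity factor = 105.746801; PMT = 1.1875e+06 / 105.746801 = 11,229.6541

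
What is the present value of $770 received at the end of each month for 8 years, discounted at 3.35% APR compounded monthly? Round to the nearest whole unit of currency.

$64,765

With 12 periods per year: i = 0.00279167, n = 96.
PV = 770 × [1 − (1+0.00279167)^(−96)] / 0.00279167 = 770 × 84.109812 = 64,764.5550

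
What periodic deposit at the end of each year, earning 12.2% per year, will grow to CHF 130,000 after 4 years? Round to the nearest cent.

CHF 27,120.90

FV-annuity factor = 4.793352; PMT = 130000 / 4.793352 = 27,120.8966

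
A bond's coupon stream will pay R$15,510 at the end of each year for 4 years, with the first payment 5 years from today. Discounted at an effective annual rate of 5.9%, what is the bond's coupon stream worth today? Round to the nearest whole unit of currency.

Value one period before first payment (t=4): 15510 × [1 − (1+0.059)^(−4)] / 0.059 = 15510 × 3.473055 = 53,867.0820
PV₀ = 53,867.0820 / (1+0.059)^4 = 53,867.0820 / 1.257720 = 42,829.1653

R$42,829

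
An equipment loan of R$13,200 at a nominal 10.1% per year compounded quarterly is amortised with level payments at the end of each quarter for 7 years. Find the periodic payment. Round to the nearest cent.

R$663.24

With 4 periods per year: i = 0.02525, n = 28.
PMT = 13200 / ( [1 − (1+0.02525)^(−28)] / 0.02525 ) = 13200 / 19.902209 = 663.2430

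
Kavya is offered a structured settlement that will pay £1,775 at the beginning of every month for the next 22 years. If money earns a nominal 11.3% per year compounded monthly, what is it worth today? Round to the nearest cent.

£174,246.71

i = 0.113/12 = 0.00941667 per month; n = 22·12 = 264.
PV = 1775 × [1 − (1+0.00941667)^(−264)] / 0.00941667 × (1+i) = 1775 × 98.167161 = 174,246.7116
(annuity-due: payments at period start, so ×(1+i).)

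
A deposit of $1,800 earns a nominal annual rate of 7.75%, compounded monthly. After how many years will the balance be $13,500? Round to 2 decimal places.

26.08 years

Periodic rate i = 0.0775/12 = 0.00645833.
(1+i)^n = 13500/1800 = 7.50000, so n = ln 7.50000 / ln 1.00646 = 312.9914 months
= 312.9914/12 years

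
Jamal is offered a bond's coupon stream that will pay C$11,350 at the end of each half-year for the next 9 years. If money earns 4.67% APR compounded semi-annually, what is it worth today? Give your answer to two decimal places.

Periodic rate i = 0.0467/2 = 0.02335; n = 9 × 2 = 18 periods.
PV = PMT · [1 − (1+i)^(−n)] / i = 11350 · 14.559689 = 165,252.4674

C$165,252.47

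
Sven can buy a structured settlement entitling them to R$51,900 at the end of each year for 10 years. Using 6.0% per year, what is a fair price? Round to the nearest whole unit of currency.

PV = 51900 × [1 − (1+0.06)^(−10)] / 0.06 = 51900 × 7.360087 = 381,988.5180

R$381,989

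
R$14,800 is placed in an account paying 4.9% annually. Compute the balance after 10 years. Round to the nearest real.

14,800 × (1+0.049)^10 = 14,800 × 1.613448 = 23,879.0254

R$23,879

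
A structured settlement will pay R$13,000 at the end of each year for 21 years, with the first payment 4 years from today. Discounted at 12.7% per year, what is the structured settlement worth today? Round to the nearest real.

PV at t=3 (ordinary 21-year annuity): 13000 × a(21|0.127) = 13000 × 7.234584 = 94,049.5949
PV₀ = 94,049.5949 / (1+0.127)^3 = 94,049.5949 / 1.431435 = 65,702.9972

R$65,703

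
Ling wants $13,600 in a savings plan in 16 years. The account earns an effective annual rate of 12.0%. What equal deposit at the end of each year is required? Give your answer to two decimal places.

FV-annuity factor = 42.753280; PMT = 13600 / 42.753280 = 318.1042

$318.10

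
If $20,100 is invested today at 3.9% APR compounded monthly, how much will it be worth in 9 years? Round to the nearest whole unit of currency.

i = 0.039/12 = 0.00325 per month; n = 9·12 = 108.
FV = 20,100 × (1 + 0.00325)^108 = 28,535.5498

$28,536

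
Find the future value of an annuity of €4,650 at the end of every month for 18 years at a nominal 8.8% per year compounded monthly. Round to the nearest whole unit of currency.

€2,438,918

With 12 periods per year: i = 0.00733333, n = 216.
Accumulation factor s(216|0.00733333) = 524.498569; FV = 4650 × 524.498569 = 2,438,918.3442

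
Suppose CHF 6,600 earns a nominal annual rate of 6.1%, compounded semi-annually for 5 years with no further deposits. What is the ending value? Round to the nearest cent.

CHF 8,913.00

With 2 periods per year: i = 0.0305, n = 10.
6,600 × (1+0.0305)^10 = 6,600 × 1.350455 = 8,912.9998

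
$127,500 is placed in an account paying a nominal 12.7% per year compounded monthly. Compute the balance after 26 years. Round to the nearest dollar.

$3,404,201

Periodic rate i = 0.127/12 = 0.0105833; n = 26 × 12 = 312 periods.
127,500 × (1+0.0105833)^312 = 127,500 × 26.699617 = 3,404,201.1944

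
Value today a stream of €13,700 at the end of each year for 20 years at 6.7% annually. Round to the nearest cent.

€148,584.62

PV = PMT · [1 − (1+i)^(−n)] / i = 13700 · 10.845593 = 148,584.6177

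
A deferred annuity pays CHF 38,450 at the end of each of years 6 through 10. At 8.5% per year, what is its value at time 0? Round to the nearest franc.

Value one period before first payment (t=5): 38450 × [1 − (1+0.085)^(−5)] / 0.085 = 38450 × 3.940642 = 151,517.6879
PV₀ = 151,517.6879 / (1+0.085)^5 = 151,517.6879 / 1.503657 = 100,766.1449

CHF 100,766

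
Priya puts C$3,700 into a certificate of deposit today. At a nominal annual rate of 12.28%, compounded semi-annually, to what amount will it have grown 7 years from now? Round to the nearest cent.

C$8,521.36

i = 0.1228/2 = 0.0614 per half-year; n = 7·2 = 14.
FV = 3,700 × (1 + 0.0614)^14 = 8,521.3595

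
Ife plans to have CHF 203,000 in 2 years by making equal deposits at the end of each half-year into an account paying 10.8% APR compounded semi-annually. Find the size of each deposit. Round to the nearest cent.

CHF 46,819.27

i = 0.108/2 = 0.054 per half-year; n = 2·2 = 4.
FV-annuity factor = 4.335821; PMT = 203000 / 4.335821 = 46,819.2710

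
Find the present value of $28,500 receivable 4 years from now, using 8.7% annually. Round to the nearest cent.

$20,413.93

Discount factor = (1+0.087)^(−4) = 0.716278; PV = 28,500 × 0.716278 = 20,413.9329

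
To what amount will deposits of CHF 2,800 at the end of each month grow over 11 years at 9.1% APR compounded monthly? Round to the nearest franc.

Periodic rate i = 0.091/12 = 0.00758333; n = 11 × 12 = 132 periods.
FV = PMT · [(1+i)^n − 1] / i = 2800 · 225.592789 = 631,659.8089

CHF 631,660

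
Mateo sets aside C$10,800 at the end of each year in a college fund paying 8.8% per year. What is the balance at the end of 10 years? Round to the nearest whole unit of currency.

C$162,526

FV = 10800 × [(1+0.088)^10 − 1] / 0.088 = 10800 × 15.048667 = 162,525.6067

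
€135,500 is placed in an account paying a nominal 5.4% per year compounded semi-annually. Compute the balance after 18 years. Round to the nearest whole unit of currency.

€353,570

Periodic rate i = 0.054/2 = 0.027; n = 18 × 2 = 36 periods.
135,500 × (1+0.027)^36 = 135,500 × 2.609372 = 353,569.8829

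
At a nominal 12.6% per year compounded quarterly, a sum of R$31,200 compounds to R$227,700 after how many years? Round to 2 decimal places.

16.02 years

Periodic rate i = 0.126/4 = 0.0315.
n = ln(227700/31200) / ln(1+0.0315) = ln(7.29808) / 0.031014 = 64.0874 quarters
= 64.0874/4 years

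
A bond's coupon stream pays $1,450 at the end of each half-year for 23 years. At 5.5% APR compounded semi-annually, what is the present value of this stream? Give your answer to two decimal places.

$37,589.18

Periodic rate i = 0.055/2 = 0.0275; n = 23 × 2 = 46 periods.
Annuity factor a(46|0.0275) = 25.923574; PV = 1450 × 25.923574 = 37,589.1820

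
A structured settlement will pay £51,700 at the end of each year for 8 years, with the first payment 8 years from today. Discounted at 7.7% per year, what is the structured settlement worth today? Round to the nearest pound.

£178,795

Value one period before first payment (t=7): 51700 × [1 − (1+0.077)^(−8)] / 0.077 = 51700 × 5.812645 = 300,513.7467
Discount back 7 years: 300,513.7467 × (1+0.077)^(−7) = 300,513.7467 × 0.594963 = 178,794.6091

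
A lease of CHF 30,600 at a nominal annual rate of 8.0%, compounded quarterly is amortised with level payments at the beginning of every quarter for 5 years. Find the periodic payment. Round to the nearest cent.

CHF 1,834.70

i = 0.08/4 = 0.02 per quarter; n = 5·4 = 20.
PMT = 30600 / ( [1 − (1+0.02)^(−20)] / 0.02 × (1+i) ) = 30600 / 16.678462 = 1,834.7015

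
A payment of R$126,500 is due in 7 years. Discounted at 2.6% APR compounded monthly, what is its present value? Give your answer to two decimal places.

R$105,471.33

i = 0.026/12 = 0.00216667 per month; n = 7·12 = 84.
PV = FV·(1+i)^(−n) = 126,500 × 0.833765 = 105,471.3330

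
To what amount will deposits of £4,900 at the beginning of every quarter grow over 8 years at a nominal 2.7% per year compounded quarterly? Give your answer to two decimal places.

i = 0.027/4 = 0.00675 per quarter; n = 8·4 = 32.
Accumulation factor s(32|0.00675) × (1+i) = 35.825682; FV = 4900 × 35.825682 = 175,545.8440
(annuity-due: payments at period start, so ×(1+i).)

£175,545.84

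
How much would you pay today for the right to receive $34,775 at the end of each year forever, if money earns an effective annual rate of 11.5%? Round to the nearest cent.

PV = C/r = 34775/0.115 = 302,391.3043

$302,391.30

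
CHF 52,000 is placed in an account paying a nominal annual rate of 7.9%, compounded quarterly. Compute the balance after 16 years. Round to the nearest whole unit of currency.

CHF 181,803

i = 0.079/4 = 0.01975 per quarter; n = 16·4 = 64.
52,000 × (1+0.01975)^64 = 52,000 × 3.496211 = 181,802.9973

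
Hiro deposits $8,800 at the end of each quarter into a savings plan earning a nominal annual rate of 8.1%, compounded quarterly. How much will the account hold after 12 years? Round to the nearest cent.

Periodic rate i = 0.081/4 = 0.02025; n = 12 × 4 = 48 periods.
FV = 8800 × [(1+0.02025)^48 − 1] / 0.02025 = 8800 × 79.885554 = 702,992.8778

$702,992.88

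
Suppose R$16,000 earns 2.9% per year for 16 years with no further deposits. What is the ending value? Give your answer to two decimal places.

R$25,279.35

FV = PV·(1+i)^n = 16,000 × 1.579960 = 25,279.3544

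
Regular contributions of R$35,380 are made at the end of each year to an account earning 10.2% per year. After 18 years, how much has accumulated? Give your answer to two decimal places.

Accumulation factor s(18|0.102) = 46.516841; FV = 35380 × 46.516841 = 1,645,765.8489

R$1,645,765.85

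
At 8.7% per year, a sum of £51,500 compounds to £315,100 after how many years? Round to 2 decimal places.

n = ln(315100/51500) / ln(1+0.087) = ln(6.11845) / 0.083422 = 21.7127 years

21.71 years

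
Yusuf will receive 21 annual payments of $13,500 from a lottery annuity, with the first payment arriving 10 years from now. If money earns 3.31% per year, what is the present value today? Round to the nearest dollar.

$150,701

Value one period before first payment (t=9): 13500 × [1 − (1+0.0331)^(−21)] / 0.0331 = 13500 × 14.964550 = 202,021.4264
PV₀ = 202,021.4264 / (1+0.0331)^9 = 202,021.4264 / 1.340545 = 150,701.0157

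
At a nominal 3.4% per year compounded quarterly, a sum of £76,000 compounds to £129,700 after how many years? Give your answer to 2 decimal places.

15.79 years

Periodic rate i = 0.034/4 = 0.0085.
(1+i)^n = 129700/76000 = 1.70658, so n = ln 1.70658 / ln 1.0085 = 63.1481 quarters
= 63.1481/4 years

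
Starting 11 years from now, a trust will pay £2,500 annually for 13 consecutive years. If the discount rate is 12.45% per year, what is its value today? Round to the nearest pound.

£4,860

PV at t=10 (ordinary 13-year annuity): 2500 × a(13|0.1245) = 2500 × 6.284868 = 15,712.1699
Discount back 10 years: 15,712.1699 × (1+0.1245)^(−10) = 15,712.1699 × 0.309318 = 4,860.0593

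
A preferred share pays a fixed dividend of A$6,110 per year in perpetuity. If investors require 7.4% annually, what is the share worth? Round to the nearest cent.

A$82,567.57

PV = PMT / i = 6110 / 0.074 = 82,567.5676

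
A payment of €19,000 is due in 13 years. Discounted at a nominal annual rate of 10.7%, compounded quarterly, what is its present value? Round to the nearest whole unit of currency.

€4,815

Periodic rate i = 0.107/4 = 0.02675; n = 13 × 4 = 52 periods.
Discount factor = (1+0.02675)^(−52) = 0.253417; PV = 19,000 × 0.253417 = 4,814.9147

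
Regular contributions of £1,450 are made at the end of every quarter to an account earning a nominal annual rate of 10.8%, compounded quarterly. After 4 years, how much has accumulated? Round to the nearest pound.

With 4 periods per year: i = 0.027, n = 16.
FV = 1450 × [(1+0.027)^16 − 1] / 0.027 = 1450 × 19.686504 = 28,545.4306

£28,545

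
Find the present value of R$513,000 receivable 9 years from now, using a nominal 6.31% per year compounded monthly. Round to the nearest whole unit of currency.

Periodic rate i = 0.0631/12 = 0.00525833; n = 9 × 12 = 108 periods.
PV = 513,000 / (1 + 0.00525833)^108 = 513,000 / 1.761934 = 291,157.3187

R$291,157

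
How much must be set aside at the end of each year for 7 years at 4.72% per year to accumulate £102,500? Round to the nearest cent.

£12,696.70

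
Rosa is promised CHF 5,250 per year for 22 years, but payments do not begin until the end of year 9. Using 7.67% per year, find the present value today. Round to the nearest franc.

CHF 30,441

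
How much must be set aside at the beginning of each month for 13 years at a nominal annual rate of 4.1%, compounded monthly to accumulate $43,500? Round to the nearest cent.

i = 0.041/12 = 0.00341667 per month; n = 13·12 = 156.
FV-annuity factor × (1+i) = 206.309140; PMT = 43500 / 206.309140 = 210.8486

$210.85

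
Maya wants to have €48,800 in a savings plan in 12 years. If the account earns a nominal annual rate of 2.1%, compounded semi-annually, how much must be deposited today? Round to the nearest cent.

i = 0.021/2 = 0.0105 per half-year; n = 12·2 = 24.
PV = FV·(1+i)^(−n) = 48,800 × 0.778267 = 37,979.4082

€37,979.41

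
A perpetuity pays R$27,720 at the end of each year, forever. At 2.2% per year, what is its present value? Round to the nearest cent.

R$1,260,000.00

PV = C/r = 27720/0.022 = 1,260,000.0000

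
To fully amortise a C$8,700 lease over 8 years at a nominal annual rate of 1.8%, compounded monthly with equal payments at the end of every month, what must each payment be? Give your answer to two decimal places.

C$97.37

Periodic rate i = 0.018/12 = 0.0015; n = 8 × 12 = 96 periods.
Annuity-PV factor = 89.345883; PMT = 8700 / 89.345883 = 97.3744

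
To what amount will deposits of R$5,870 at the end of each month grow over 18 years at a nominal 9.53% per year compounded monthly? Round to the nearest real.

R$3,341,916

Periodic rate i = 0.0953/12 = 0.00794167; n = 18 × 12 = 216 periods.
Accumulation factor s(216|0.00794167) = 569.321354; FV = 5870 × 569.321354 = 3,341,916.3470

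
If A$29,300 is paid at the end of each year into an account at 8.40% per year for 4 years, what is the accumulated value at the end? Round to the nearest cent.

A$132,811.53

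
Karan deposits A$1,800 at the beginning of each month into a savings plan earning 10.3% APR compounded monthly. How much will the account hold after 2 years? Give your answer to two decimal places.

With 12 periods per year: i = 0.00858333, n = 24.
FV = 1800 × [(1+0.00858333)^24 − 1] / 0.00858333 × (1+i) = 1800 × 26.752746 = 48,154.9420
Payments are at the start of each period, so multiply by (1+i).

A$48,154.94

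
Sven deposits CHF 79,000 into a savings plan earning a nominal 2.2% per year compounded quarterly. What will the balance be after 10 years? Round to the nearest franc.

CHF 98,381

i = 0.022/4 = 0.0055 per quarter; n = 10·4 = 40.
FV = 79,000 × (1 + 0.0055)^40 = 98,380.7408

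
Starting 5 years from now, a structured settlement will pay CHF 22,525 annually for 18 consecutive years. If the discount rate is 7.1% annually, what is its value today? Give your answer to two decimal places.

CHF 170,976.83

Value one period before first payment (t=4): 22525 × [1 − (1+0.071)^(−18)] / 0.071 = 22525 × 9.986892 = 224,954.7379
PV₀ = 224,954.7379 / (1+0.071)^4 = 224,954.7379 / 1.315703 = 170,976.8301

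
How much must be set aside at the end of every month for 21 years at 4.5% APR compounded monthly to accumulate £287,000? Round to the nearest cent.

Periodic rate i = 0.045/12 = 0.00375; n = 21 × 12 = 252 periods.
PMT = 287000 / ( [(1+0.00375)^252 − 1] / 0.00375 ) = 287000 / 418.205348 = 686.2657

£686.27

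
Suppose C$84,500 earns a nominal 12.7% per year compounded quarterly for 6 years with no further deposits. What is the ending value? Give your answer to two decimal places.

C$178,913.94

i = 0.127/4 = 0.03175 per quarter; n = 6·4 = 24.
FV = 84,500 × (1 + 0.03175)^24 = 178,913.9360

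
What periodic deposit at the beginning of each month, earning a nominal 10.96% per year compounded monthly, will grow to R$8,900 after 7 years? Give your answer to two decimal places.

i = 0.1096/12 = 0.00913333 per month; n = 7·12 = 84.
FV-annuity factor × (1+i) = 126.647010; PMT = 8900 / 126.647010 = 70.2741

R$70.27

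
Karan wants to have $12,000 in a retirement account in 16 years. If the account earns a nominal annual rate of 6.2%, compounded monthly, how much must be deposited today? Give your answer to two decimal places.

$4,461.39

With 12 periods per year: i = 0.00516667, n = 192.
PV = FV·(1+i)^(−n) = 12,000 × 0.371783 = 4,461.3907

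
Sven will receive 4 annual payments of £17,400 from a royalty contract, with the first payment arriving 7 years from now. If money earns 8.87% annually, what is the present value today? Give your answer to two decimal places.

£33,950.62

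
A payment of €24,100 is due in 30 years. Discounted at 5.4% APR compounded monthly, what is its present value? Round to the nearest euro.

i = 0.054/12 = 0.0045 per month; n = 30·12 = 360.
PV = 24,100 / (1 + 0.0045)^360 = 24,100 / 5.034760 = 4,786.7225

€4,787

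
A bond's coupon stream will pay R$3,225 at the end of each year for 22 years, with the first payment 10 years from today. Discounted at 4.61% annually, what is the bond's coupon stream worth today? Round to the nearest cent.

R$29,329.95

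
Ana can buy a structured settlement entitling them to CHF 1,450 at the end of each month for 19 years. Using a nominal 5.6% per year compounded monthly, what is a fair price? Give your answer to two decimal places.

CHF 203,229.56

Periodic rate i = 0.056/12 = 0.00466667; n = 19 × 12 = 228 periods.
PV = PMT · [1 − (1+i)^(−n)] / i = 1450 · 140.158316 = 203,229.5586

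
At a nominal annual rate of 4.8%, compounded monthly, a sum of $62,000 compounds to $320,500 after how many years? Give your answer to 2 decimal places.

Periodic rate i = 0.048/12 = 0.004.
n = ln(320500/62000) / ln(1+0.004) = ln(5.16935) / 0.003992 = 411.5078 months
= 411.5078/12 years

34.29 years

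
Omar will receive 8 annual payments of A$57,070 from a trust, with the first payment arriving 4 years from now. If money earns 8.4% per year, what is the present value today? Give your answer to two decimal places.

A$253,611.49

Value one period before first payment (t=3): 57070 × [1 − (1+0.084)^(−8)] / 0.084 = 57070 × 5.660423 = 323,040.3485
Discount back 3 years: 323,040.3485 × (1+0.084)^(−3) = 323,040.3485 × 0.785077 = 253,611.4888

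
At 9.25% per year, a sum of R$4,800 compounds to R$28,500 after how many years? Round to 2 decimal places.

n = ln(28500/4800) / ln(1+0.0925) = ln(5.93750) / 0.088469 = 20.1347 years

20.13 years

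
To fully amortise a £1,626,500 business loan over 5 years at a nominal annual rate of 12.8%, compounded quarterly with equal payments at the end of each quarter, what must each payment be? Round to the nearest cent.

£111,357.87

With 4 periods per year: i = 0.032, n = 20.
Annuity-PV factor = 14.606063; PMT = 1.6265e+06 / 14.606063 = 111,357.8692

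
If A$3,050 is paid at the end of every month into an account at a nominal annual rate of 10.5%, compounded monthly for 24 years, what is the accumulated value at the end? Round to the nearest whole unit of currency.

Periodic rate i = 0.105/12 = 0.00875; n = 24 × 12 = 288 periods.
FV = PMT · [(1+i)^n − 1] / i = 3050 · 1290.641073 = 3,936,455.2738

A$3,936,455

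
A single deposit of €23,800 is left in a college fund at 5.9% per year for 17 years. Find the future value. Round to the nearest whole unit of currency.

€63,068

23,800 × (1+0.059)^17 = 23,800 × 2.649911 = 63,067.8867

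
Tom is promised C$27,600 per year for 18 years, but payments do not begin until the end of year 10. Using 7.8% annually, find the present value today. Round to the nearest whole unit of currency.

C$133,419

PV at t=9 (ordinary 18-year annuity): 27600 × a(18|0.078) = 27600 × 9.503343 = 262,292.2675
PV₀ = 262,292.2675 / (1+0.078)^9 = 262,292.2675 / 1.965934 = 133,418.6801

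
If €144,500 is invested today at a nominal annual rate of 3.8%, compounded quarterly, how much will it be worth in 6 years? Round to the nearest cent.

Periodic rate i = 0.038/4 = 0.0095; n = 6 × 4 = 24 periods.
FV = PV·(1+i)^n = 144,500 × 1.254734 = 181,309.1015

€181,309.10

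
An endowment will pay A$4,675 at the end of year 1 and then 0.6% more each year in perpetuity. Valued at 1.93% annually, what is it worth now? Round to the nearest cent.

A$351,503.76

PV = PMT / (i − g) = 4675 / (0.0193 − 0.006) = 4675 / 0.013300 = 351,503.7594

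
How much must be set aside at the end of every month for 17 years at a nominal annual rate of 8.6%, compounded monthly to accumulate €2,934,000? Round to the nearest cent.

€6,387.03

Periodic rate i = 0.086/12 = 0.00716667; n = 17 × 12 = 204 periods.
PMT = 2.934e+06 / ( [(1+0.00716667)^204 − 1] / 0.00716667 ) = 2.934e+06 / 459.368743 = 6,387.0258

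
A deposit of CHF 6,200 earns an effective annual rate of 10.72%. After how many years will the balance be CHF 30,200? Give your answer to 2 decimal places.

(1+i)^n = 30200/6200 = 4.87097, so n = ln 4.87097 / ln 1.1072 = 15.5477 years

15.55 years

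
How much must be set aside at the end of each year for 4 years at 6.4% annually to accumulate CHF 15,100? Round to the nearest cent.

CHF 3,431.31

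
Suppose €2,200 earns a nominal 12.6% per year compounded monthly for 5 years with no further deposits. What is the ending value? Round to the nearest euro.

With 12 periods per year: i = 0.0105, n = 60.
FV = PV·(1+i)^n = 2,200 × 1.871454 = 4,117.1980

€4,117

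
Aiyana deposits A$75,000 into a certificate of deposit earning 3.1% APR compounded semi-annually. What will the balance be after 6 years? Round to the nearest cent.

Periodic rate i = 0.031/2 = 0.0155; n = 6 × 2 = 12 periods.
75,000 × (1+0.0155)^12 = 75,000 × 1.202705 = 90,202.8784

A$90,202.88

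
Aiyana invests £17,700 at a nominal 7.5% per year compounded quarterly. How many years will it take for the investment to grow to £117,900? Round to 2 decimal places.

Periodic rate i = 0.075/4 = 0.01875.
n = ln(117900/17700) / ln(1+0.01875) = ln(6.66102) / 0.018576 = 102.0797 quarters
= 102.0797/4 years

25.52 years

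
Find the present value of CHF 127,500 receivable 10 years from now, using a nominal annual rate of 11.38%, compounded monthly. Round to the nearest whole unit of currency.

CHF 41,078

Periodic rate i = 0.1138/12 = 0.00948333; n = 10 × 12 = 120 periods.
PV = FV·(1+i)^(−n) = 127,500 × 0.322182 = 41,078.2386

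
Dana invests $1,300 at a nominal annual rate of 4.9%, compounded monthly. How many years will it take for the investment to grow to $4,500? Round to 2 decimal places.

Periodic rate i = 0.049/12 = 0.00408333.
(1+i)^n = 4500/1300 = 3.46154, so n = ln 3.46154 / ln 1.00408 = 304.7134 months
= 304.7134/12 years

25.39 years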